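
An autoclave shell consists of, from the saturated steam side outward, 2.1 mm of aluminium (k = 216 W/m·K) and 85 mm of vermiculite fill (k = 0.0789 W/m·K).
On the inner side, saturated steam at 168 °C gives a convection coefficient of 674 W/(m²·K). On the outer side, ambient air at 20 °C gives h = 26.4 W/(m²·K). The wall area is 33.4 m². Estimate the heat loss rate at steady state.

Series thermal resistances:
R_inner film = 1/(h_i·A) = 1/(674×33.4) = 4.442×10^-5 K/W
R_aluminium = L/(kA) = 0.0021/(216×33.4) = 2.911×10^-7 K/W
R_vermiculite fill = L/(kA) = 0.085/(0.0789×33.4) = 0.03225 K/W
R_outer film = 1/(h_o·A) = 1/(26.4×33.4) = 0.001134 K/W
R_total = 0.03343 K/W
Q = ΔT / R_total = 148 / 0.03343

Q ≈ 4430 W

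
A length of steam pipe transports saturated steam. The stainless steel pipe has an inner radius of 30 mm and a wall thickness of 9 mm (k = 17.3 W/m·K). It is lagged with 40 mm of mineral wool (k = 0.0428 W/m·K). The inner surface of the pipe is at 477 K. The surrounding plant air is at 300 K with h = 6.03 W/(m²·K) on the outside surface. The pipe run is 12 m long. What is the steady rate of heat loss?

Q ≈ 717 W

For a radial system each layer contributes R = ln(r_out/r_in)/(2πkL); films add R = 1/(hA).
R_stainless steel pipe wall = ln(39/30)/(2π×17.3×12) = 2.011×10^-4 K/W
R_mineral wool = ln(79/39)/(2π×0.0428×12) = 0.2187 K/W
R_outer film = 1/(h_o·2πr_oL) = 1/(6.03×2π×0.079×12) = 0.02784 K/W
R_total = 0.2468 K/W
Q = ΔT/R_total = 177/0.2468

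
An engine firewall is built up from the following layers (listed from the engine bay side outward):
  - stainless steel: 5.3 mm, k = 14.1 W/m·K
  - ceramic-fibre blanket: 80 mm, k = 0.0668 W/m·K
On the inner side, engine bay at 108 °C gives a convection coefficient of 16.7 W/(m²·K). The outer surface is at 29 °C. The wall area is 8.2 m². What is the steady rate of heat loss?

Treating each layer as a thermal resistance in series:
R_inner film = 1/(h_i·A) = 1/(16.7×8.2) = 0.007302 K/W
R_stainless steel = L/(kA) = 0.0053/(14.1×8.2) = 4.584×10^-5 K/W
R_ceramic-fibre blanket = L/(kA) = 0.08/(0.0668×8.2) = 0.146 K/W
R_total = 0.1534 K/W
Q = ΔT / R_total = 79 / 0.1534

Q ≈ 515 W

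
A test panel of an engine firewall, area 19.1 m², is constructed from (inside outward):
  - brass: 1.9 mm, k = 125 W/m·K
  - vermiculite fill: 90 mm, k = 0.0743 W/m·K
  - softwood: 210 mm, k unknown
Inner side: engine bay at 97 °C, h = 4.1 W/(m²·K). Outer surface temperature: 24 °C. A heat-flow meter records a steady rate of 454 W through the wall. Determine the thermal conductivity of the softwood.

Treating each layer as a thermal resistance in series:
R_inner film = 1/(h_i·A) = 1/(4.1×19.1) = 0.01277 K/W
R_brass = L/(kA) = 0.0019/(125×19.1) = 7.958×10^-7 K/W
R_vermiculite fill = L/(kA) = 0.09/(0.0743×19.1) = 0.06342 K/W
Sum of known resistances R_other = 0.07619 K/W
Total R = ΔT/Q = 73/454 = 0.1608 K/W
R_softwood = R_total − R_other = 0.0846 K/W
k = L/(R·A) = 0.21/(0.0846×19.1)

k ≈ 0.13 W/(m·K)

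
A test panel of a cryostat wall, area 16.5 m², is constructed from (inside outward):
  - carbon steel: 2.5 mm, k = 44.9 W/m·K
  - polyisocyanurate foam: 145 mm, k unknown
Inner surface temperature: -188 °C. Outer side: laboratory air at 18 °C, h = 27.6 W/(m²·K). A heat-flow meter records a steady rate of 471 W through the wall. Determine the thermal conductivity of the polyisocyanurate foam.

k ≈ 0.0202 W/(m·K)

Series thermal resistances:
R_carbon steel = L/(kA) = 0.0025/(44.9×16.5) = 3.375×10^-6 K/W
R_outer film = 1/(h_o·A) = 1/(27.6×16.5) = 0.002196 K/W
Sum of known resistances R_other = 0.002199 K/W
Total R = ΔT/Q = 206/471 = 0.4374 K/W
R_polyisocyanurate foam = R_total − R_other = 0.4352 K/W
k = L/(R·A) = 0.145/(0.4352×16.5)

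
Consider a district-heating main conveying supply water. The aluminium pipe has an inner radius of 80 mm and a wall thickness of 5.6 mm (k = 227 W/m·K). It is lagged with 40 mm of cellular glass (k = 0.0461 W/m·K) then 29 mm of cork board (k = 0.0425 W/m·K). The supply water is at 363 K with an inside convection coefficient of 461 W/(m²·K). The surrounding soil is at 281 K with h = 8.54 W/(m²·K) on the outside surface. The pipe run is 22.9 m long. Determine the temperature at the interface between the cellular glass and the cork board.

T ≈ 314 K

Cylindrical conduction, so R = ln(r₂/r₁)/(2πkL) per layer, in series:
R_inner film = 1/(h_i·2πr₁L) = 1/(461×2π×0.08×22.9) = 1.884×10^-4 K/W
R_aluminium pipe wall = ln(85.6/80)/(2π×227×22.9) = 2.071×10^-6 K/W
R_cellular glass = ln(125.6/85.6)/(2π×0.0461×22.9) = 0.0578 K/W
R_cork board = ln(154.6/125.6)/(2π×0.0425×22.9) = 0.03397 K/W
R_outer film = 1/(h_o·2πr_oL) = 1/(8.54×2π×0.1546×22.9) = 0.005264 K/W
R_total = 0.09723 K/W
Q = ΔT/R_total = 82/0.09723
Q = 843 W
T_interface = T_inner − Q·ΣR(inner→interface) = 363 − 843×0.05799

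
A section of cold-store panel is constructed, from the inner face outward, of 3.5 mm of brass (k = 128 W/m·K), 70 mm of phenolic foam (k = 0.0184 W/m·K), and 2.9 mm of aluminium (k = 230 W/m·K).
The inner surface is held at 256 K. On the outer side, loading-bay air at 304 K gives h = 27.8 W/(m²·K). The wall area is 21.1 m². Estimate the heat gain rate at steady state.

Q ≈ 264 W

Series thermal resistances:
R_brass = L/(kA) = 0.0035/(128×21.1) = 1.296×10^-6 K/W
R_phenolic foam = L/(kA) = 0.07/(0.0184×21.1) = 0.1803 K/W
R_aluminium = L/(kA) = 0.0029/(230×21.1) = 5.976×10^-7 K/W
R_outer film = 1/(h_o·A) = 1/(27.8×21.1) = 0.001705 K/W
R_total = 0.182 K/W
Q = ΔT / R_total = 48 / 0.182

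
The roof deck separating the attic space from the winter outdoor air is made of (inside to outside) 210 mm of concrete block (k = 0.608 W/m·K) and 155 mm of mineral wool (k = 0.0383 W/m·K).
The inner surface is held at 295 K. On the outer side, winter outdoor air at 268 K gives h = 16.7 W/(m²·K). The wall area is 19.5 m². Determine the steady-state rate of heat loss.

Model the wall as resistances in series:
R_concrete block = L/(kA) = 0.21/(0.608×19.5) = 0.01771 K/W
R_mineral wool = L/(kA) = 0.155/(0.0383×19.5) = 0.2075 K/W
R_outer film = 1/(h_o·A) = 1/(16.7×19.5) = 0.003071 K/W
R_total = 0.2283 K/W
Q = ΔT / R_total = 27 / 0.2283

Q ≈ 118 W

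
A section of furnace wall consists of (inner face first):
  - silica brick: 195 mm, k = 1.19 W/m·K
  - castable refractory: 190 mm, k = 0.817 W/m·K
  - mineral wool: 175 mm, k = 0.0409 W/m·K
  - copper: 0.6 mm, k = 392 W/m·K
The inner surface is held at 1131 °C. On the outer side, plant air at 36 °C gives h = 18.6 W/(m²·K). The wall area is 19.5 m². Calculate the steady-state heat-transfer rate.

Treating each layer as a thermal resistance in series:
R_silica brick = L/(kA) = 0.195/(1.19×19.5) = 0.008403 K/W
R_castable refractory = L/(kA) = 0.19/(0.817×19.5) = 0.01193 K/W
R_mineral wool = L/(kA) = 0.175/(0.0409×19.5) = 0.2194 K/W
R_copper = L/(kA) = 0.0006/(392×19.5) = 7.849×10^-8 K/W
R_outer film = 1/(h_o·A) = 1/(18.6×19.5) = 0.002757 K/W
R_total = 0.2425 K/W
Q = ΔT / R_total = 1095 / 0.2425

Q ≈ 4520 W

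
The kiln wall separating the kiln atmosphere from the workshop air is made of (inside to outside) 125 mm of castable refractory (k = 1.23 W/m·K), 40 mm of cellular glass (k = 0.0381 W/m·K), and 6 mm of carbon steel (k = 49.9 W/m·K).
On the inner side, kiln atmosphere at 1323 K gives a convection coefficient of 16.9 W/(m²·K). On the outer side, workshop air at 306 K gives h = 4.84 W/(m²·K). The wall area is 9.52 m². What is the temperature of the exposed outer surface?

T ≈ 454 K

Model the wall as resistances in series:
R_inner film = 1/(h_i·A) = 1/(16.9×9.52) = 0.006216 K/W
R_castable refractory = L/(kA) = 0.125/(1.23×9.52) = 0.01068 K/W
R_cellular glass = L/(kA) = 0.04/(0.0381×9.52) = 0.1103 K/W
R_carbon steel = L/(kA) = 0.006/(49.9×9.52) = 1.263×10^-5 K/W
R_outer film = 1/(h_o·A) = 1/(4.84×9.52) = 0.0217 K/W
R_total = 0.1489 K/W;  Q = ΔT/R_total = 1017/0.1489 = 6831 W
T_interface = T_inner − Q·ΣR(inner→interface) = 1323 − 6830×0.1272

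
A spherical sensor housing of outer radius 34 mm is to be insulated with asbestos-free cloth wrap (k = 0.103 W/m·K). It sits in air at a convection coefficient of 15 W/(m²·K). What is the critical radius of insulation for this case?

r_cr ≈ 13.7 mm

For a sphere r_cr = 2k/h = 2×0.103/15
r_cr = 13.7 mm; since the bare radius (34 mm) is above r_cr, any added insulation will reduce heat loss.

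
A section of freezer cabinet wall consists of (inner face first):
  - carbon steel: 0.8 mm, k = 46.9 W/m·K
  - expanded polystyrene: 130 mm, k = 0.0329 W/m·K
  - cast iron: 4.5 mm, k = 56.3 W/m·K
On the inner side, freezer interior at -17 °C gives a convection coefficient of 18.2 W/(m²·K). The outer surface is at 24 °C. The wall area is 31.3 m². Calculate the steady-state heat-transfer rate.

Series thermal resistances:
R_inner film = 1/(h_i·A) = 1/(18.2×31.3) = 0.001755 K/W
R_carbon steel = L/(kA) = 0.0008/(46.9×31.3) = 5.45×10^-7 K/W
R_expanded polystyrene = L/(kA) = 0.13/(0.0329×31.3) = 0.1262 K/W
R_cast iron = L/(kA) = 0.0045/(56.3×31.3) = 2.554×10^-6 K/W
R_total = 0.128 K/W
Q = ΔT / R_total = 41 / 0.128

Q ≈ 320 W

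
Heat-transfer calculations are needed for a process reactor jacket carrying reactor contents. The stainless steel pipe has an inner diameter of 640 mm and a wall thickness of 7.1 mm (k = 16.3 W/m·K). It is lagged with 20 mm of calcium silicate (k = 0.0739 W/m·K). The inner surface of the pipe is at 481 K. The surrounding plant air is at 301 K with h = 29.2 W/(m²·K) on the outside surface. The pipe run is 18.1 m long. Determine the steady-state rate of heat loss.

Q ≈ 22700 W

Per-layer cylindrical resistances, series-summed:
R_stainless steel pipe wall = ln(327.1/320)/(2π×16.3×18.1) = 1.184×10^-5 K/W
R_calcium silicate = ln(347.1/327.1)/(2π×0.0739×18.1) = 0.007061 K/W
R_outer film = 1/(h_o·2πr_oL) = 1/(29.2×2π×0.3471×18.1) = 8.676×10^-4 K/W
R_total = 0.007941 K/W
Q = ΔT/R_total = 180/0.007941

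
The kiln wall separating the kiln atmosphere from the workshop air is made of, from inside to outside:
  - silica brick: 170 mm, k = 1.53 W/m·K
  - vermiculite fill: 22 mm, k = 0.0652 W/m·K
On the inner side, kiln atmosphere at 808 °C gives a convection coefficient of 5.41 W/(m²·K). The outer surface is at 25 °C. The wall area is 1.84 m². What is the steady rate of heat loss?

Using the resistance-network approach (series):
R_inner film = 1/(h_i·A) = 1/(5.41×1.84) = 0.1005 K/W
R_silica brick = L/(kA) = 0.17/(1.53×1.84) = 0.06039 K/W
R_vermiculite fill = L/(kA) = 0.022/(0.0652×1.84) = 0.1834 K/W
R_total = 0.3442 K/W
Q = ΔT / R_total = 783 / 0.3442

Q ≈ 2270 W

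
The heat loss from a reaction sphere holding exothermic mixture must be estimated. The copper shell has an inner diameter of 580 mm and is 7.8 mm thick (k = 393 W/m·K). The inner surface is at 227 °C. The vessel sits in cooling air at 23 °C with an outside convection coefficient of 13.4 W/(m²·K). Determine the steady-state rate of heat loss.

Spherical conduction: R = (1/r_in − 1/r_out)/(4πk) per layer; series-sum.
R_copper shell = (1/0.29 − 1/0.2978)/(4π×393) = 1.829×10^-5 K/W
R_outer film = 1/(h·4πr_o²) = 1/(13.4×4π×0.2978²) = 0.06696 K/W
R_total = 0.06698 K/W
Q = ΔT/R_total = 204/0.06698

Q ≈ 3050 W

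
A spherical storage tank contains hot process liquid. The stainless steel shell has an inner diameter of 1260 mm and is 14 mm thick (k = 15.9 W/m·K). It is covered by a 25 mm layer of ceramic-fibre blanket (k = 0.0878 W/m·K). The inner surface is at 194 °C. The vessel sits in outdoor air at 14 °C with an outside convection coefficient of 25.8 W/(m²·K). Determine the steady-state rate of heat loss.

Q ≈ 3020 W

Spherical conduction: R = (1/r_in − 1/r_out)/(4πk) per layer; series-sum.
R_stainless steel shell = (1/0.63 − 1/0.644)/(4π×15.9) = 1.727×10^-4 K/W
R_ceramic-fibre blanket = (1/0.644 − 1/0.669)/(4π×0.0878) = 0.05259 K/W
R_outer film = 1/(h·4πr_o²) = 1/(25.8×4π×0.669²) = 0.006892 K/W
R_total = 0.05966 K/W
Q = ΔT/R_total = 180/0.05966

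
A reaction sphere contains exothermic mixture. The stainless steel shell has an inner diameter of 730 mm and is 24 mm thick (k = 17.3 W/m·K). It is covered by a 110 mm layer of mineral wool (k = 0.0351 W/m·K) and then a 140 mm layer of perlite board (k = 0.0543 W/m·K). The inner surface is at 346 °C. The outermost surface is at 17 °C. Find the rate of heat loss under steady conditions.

Each spherical layer contributes R = (1/r_i − 1/r_o)/(4πk):
R_stainless steel shell = (1/0.365 − 1/0.389)/(4π×17.3) = 7.775×10^-4 K/W
R_mineral wool = (1/0.389 − 1/0.499)/(4π×0.0351) = 1.285 K/W
R_perlite board = (1/0.499 − 1/0.639)/(4π×0.0543) = 0.6435 K/W
R_total = 1.929 K/W
Q = ΔT/R_total = 329/1.929

Q ≈ 171 W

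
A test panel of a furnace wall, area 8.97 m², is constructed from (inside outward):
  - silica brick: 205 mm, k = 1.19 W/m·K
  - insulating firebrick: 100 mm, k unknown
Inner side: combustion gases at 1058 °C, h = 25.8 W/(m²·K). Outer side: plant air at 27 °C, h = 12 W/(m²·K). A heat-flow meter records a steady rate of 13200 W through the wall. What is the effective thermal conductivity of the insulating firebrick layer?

Thermal resistances in series:
R_inner film = 1/(h_i·A) = 1/(25.8×8.97) = 0.004321 K/W
R_silica brick = L/(kA) = 0.205/(1.19×8.97) = 0.01921 K/W
R_outer film = 1/(h_o·A) = 1/(12×8.97) = 0.00929 K/W
Sum of known resistances R_other = 0.03282 K/W
Total R = ΔT/Q = 1031/13200 = 0.07811 K/W
R_insulating firebrick = R_total − R_other = 0.04529 K/W
k = L/(R·A) = 0.1/(0.04529×8.97)

k ≈ 0.246 W/(m·K)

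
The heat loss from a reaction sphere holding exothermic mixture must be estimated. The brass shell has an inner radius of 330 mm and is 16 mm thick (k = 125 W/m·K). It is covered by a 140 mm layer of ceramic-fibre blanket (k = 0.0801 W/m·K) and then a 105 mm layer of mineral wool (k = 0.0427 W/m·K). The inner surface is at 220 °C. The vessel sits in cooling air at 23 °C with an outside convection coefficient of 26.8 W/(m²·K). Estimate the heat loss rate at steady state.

Each spherical layer contributes R = (1/r_i − 1/r_o)/(4πk):
R_brass shell = (1/0.33 − 1/0.346)/(4π×125) = 8.921×10^-5 K/W
R_ceramic-fibre blanket = (1/0.346 − 1/0.486)/(4π×0.0801) = 0.8271 K/W
R_mineral wool = (1/0.486 − 1/0.591)/(4π×0.0427) = 0.6813 K/W
R_outer film = 1/(h·4πr_o²) = 1/(26.8×4π×0.591²) = 0.008501 K/W
R_total = 1.517 K/W
Q = ΔT/R_total = 197/1.517

Q ≈ 130 W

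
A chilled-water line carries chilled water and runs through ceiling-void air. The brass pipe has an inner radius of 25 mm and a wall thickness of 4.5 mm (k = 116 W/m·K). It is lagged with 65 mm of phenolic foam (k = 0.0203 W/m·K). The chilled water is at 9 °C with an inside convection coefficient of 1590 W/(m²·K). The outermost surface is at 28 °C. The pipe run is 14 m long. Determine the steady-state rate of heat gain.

Q ≈ 29.1 W

Cylindrical conduction, so R = ln(r₂/r₁)/(2πkL) per layer, in series:
R_inner film = 1/(h_i·2πr₁L) = 1/(1590×2π×0.025×14) = 2.86×10^-4 K/W
R_brass pipe wall = ln(29.5/25)/(2π×116×14) = 1.622×10^-5 K/W
R_phenolic foam = ln(94.5/29.5)/(2π×0.0203×14) = 0.652 K/W
R_total = 0.6523 K/W
Q = ΔT/R_total = 19/0.6523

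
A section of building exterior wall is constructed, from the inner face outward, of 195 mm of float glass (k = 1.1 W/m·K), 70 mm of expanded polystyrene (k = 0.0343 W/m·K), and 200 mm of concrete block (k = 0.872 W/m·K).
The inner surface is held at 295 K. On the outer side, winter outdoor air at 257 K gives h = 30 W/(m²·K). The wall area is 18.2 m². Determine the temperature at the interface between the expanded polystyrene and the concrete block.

T ≈ 261 K

Using the resistance-network approach (series):
R_float glass = L/(kA) = 0.195/(1.1×18.2) = 0.00974 K/W
R_expanded polystyrene = L/(kA) = 0.07/(0.0343×18.2) = 0.1121 K/W
R_concrete block = L/(kA) = 0.2/(0.872×18.2) = 0.0126 K/W
R_outer film = 1/(h_o·A) = 1/(30×18.2) = 0.001832 K/W
R_total = 0.1363 K/W;  Q = ΔT/R_total = 38/0.1363 = 278.8 W
T_interface = T_inner − Q·ΣR(inner→interface) = 295 − 279×0.1219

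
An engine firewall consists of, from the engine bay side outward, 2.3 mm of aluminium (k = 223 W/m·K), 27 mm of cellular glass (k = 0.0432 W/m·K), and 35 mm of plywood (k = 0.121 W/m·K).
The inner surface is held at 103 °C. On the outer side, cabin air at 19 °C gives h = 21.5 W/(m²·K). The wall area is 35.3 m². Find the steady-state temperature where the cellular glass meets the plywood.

T ≈ 48.4 °C

Model the wall as resistances in series:
R_aluminium = L/(kA) = 0.0023/(223×35.3) = 2.922×10^-7 K/W
R_cellular glass = L/(kA) = 0.027/(0.0432×35.3) = 0.01771 K/W
R_plywood = L/(kA) = 0.035/(0.121×35.3) = 0.008194 K/W
R_outer film = 1/(h_o·A) = 1/(21.5×35.3) = 0.001318 K/W
R_total = 0.02722 K/W;  Q = ΔT/R_total = 84/0.02722 = 3086 W
T_interface = T_inner − Q·ΣR(inner→interface) = 103 − 3090×0.01771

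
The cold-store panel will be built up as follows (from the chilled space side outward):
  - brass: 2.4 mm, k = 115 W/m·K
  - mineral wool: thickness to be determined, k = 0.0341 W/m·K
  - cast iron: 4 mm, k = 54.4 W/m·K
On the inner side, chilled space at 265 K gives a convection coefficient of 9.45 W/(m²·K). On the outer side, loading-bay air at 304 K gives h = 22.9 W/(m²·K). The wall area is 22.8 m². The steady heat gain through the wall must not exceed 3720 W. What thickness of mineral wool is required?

Treating each layer as a thermal resistance in series:
R_inner film = 1/(h_i·A) = 1/(9.45×22.8) = 0.004641 K/W
R_brass = L/(kA) = 0.0024/(115×22.8) = 9.153×10^-7 K/W
R_cast iron = L/(kA) = 0.004/(54.4×22.8) = 3.225×10^-6 K/W
R_outer film = 1/(h_o·A) = 1/(22.9×22.8) = 0.001915 K/W
Sum of the known resistances R_other = 0.006561 K/W
Required total resistance R_tot = ΔT/Q_allow = 39/3720 = 0.01048 K/W
R_mineral wool = R_tot − R_other = 0.003923 K/W
L = R·k·A = 0.003923×0.0341×22.8

L ≈ 3.05 mm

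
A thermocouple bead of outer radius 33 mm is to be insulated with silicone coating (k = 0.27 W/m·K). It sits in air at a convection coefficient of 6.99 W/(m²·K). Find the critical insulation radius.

r_cr ≈ 77.3 mm

For a sphere r_cr = 2k/h = 2×0.27/6.99
r_cr = 77.3 mm; since the bare radius (33 mm) is below r_cr, adding a thin layer of insulation will *increase* heat loss.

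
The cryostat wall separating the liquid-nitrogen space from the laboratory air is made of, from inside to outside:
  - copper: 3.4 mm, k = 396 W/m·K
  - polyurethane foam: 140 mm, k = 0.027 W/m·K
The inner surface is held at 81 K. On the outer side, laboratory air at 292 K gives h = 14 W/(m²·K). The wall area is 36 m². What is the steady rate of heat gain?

Series thermal resistances:
R_copper = L/(kA) = 0.0034/(396×36) = 2.385×10^-7 K/W
R_polyurethane foam = L/(kA) = 0.14/(0.027×36) = 0.144 K/W
R_outer film = 1/(h_o·A) = 1/(14×36) = 0.001984 K/W
R_total = 0.146 K/W
Q = ΔT / R_total = 211 / 0.146

Q ≈ 1450 W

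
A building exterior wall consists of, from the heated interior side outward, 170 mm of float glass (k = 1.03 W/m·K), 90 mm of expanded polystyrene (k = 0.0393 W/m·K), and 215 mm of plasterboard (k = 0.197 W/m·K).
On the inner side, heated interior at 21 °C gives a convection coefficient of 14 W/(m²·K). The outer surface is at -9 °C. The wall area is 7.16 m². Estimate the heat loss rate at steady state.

Q ≈ 59.4 W

Treating each layer as a thermal resistance in series:
R_inner film = 1/(h_i·A) = 1/(14×7.16) = 0.009976 K/W
R_float glass = L/(kA) = 0.17/(1.03×7.16) = 0.02305 K/W
R_expanded polystyrene = L/(kA) = 0.09/(0.0393×7.16) = 0.3198 K/W
R_plasterboard = L/(kA) = 0.215/(0.197×7.16) = 0.1524 K/W
R_total = 0.5053 K/W
Q = ΔT / R_total = 30 / 0.5053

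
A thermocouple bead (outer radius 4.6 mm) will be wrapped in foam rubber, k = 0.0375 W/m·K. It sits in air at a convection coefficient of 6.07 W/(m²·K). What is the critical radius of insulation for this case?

For a sphere r_cr = 2k/h = 2×0.0375/6.07
r_cr = 12.4 mm; since the bare radius (4.6 mm) is below r_cr, adding a thin layer of insulation will *increase* heat loss.

r_cr ≈ 12.4 mm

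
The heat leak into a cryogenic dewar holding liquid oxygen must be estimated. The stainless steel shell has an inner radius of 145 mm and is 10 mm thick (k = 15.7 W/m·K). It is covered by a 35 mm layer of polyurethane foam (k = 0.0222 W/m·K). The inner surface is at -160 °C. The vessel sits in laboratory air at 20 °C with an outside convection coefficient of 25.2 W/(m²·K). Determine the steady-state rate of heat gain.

Radial (spherical) resistances in series:
R_stainless steel shell = (1/0.145 − 1/0.155)/(4π×15.7) = 0.002255 K/W
R_polyurethane foam = (1/0.155 − 1/0.19)/(4π×0.0222) = 4.26 K/W
R_outer film = 1/(h·4πr_o²) = 1/(25.2×4π×0.19²) = 0.08747 K/W
R_total = 4.35 K/W
Q = ΔT/R_total = 180/4.35

Q ≈ 41.4 W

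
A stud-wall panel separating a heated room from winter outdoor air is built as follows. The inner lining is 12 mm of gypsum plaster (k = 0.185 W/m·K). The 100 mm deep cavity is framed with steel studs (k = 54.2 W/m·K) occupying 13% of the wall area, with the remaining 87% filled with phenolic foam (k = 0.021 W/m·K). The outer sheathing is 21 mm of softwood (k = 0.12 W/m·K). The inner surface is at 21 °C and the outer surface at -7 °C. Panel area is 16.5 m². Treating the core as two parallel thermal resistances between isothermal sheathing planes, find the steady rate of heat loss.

Q ≈ 1820 W

Sheathing layers in series; stud and cavity paths in parallel between them.
R_inner = 0.012/(0.185×16.5) = 0.003931 K/W
R_stud  = 0.1/(54.2×0.13×16.5) = 8.601×10^-4 K/W
R_cav   = 0.1/(0.021×0.87×16.5) = 0.3317 K/W
1/R_core = 1/R_stud + 1/R_cav → R_core = 8.579×10^-4 K/W
R_outer = 0.021/(0.12×16.5) = 0.01061 K/W
R_total = 0.0154 K/W
Q = ΔT/R_total = 28/0.0154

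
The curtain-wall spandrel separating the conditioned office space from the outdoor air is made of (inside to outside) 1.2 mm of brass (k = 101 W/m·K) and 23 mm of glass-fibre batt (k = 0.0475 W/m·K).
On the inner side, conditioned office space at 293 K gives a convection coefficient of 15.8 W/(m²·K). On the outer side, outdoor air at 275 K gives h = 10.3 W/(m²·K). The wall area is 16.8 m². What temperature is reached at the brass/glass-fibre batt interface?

Treating each layer as a thermal resistance in series:
R_inner film = 1/(h_i·A) = 1/(15.8×16.8) = 0.003767 K/W
R_brass = L/(kA) = 0.0012/(101×16.8) = 7.072×10^-7 K/W
R_glass-fibre batt = L/(kA) = 0.023/(0.0475×16.8) = 0.02882 K/W
R_outer film = 1/(h_o·A) = 1/(10.3×16.8) = 0.005779 K/W
R_total = 0.03837 K/W;  Q = ΔT/R_total = 18/0.03837 = 469.1 W
T_interface = T_inner − Q·ΣR(inner→interface) = 293 − 469×0.003768

T ≈ 291 K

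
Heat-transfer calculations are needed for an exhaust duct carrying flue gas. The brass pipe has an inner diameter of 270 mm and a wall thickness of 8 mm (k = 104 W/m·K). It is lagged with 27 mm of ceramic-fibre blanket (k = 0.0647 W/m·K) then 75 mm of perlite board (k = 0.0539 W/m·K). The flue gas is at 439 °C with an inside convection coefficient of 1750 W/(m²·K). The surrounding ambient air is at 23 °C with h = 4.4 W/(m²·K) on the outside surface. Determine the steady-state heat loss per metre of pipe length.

q′ ≈ 252 W/m

Radial resistances (cylindrical: R_cond = ln(r_o/r_i)/(2πkL), R_conv = 1/(h·2πrL)):
R_inner film = 1/(h_i·2πr₁L) = 1/(1750×2π×0.135×1) = 6.737×10^-4 K/W
R_brass pipe wall = ln(143/135)/(2π×104×1) = 8.81×10^-5 K/W
R_ceramic-fibre blanket = ln(170/143)/(2π×0.0647×1) = 0.4254 K/W
R_perlite board = ln(245/170)/(2π×0.0539×1) = 1.079 K/W
R_outer film = 1/(h_o·2πr_oL) = 1/(4.4×2π×0.245×1) = 0.1476 K/W
R_total = 1.653 K/W
Q = ΔT/R_total = 416/1.653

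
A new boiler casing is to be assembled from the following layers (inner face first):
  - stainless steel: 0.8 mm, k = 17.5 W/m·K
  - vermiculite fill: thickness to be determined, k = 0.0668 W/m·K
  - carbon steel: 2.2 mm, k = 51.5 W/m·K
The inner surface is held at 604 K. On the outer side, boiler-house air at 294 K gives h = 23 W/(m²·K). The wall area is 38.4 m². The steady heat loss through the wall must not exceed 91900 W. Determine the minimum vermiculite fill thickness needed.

L ≈ 5.74 mm

Series thermal resistances:
R_stainless steel = L/(kA) = 0.0008/(17.5×38.4) = 1.19×10^-6 K/W
R_carbon steel = L/(kA) = 0.0022/(51.5×38.4) = 1.112×10^-6 K/W
R_outer film = 1/(h_o·A) = 1/(23×38.4) = 0.001132 K/W
Sum of the known resistances R_other = 0.001135 K/W
Required total resistance R_tot = ΔT/Q_allow = 310/91900 = 0.003373 K/W
R_vermiculite fill = R_tot − R_other = 0.002239 K/W
L = R·k·A = 0.002239×0.0668×38.4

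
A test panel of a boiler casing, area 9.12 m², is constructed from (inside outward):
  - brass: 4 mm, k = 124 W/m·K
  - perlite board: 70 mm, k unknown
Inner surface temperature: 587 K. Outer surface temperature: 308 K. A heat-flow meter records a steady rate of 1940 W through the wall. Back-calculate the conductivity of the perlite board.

Series thermal resistances:
R_brass = L/(kA) = 0.004/(124×9.12) = 3.537×10^-6 K/W
Sum of known resistances R_other = 3.537×10^-6 K/W
Total R = ΔT/Q = 279/1940 = 0.1438 K/W
R_perlite board = R_total − R_other = 0.1438 K/W
k = L/(R·A) = 0.07/(0.1438×9.12)

k ≈ 0.0534 W/(m·K)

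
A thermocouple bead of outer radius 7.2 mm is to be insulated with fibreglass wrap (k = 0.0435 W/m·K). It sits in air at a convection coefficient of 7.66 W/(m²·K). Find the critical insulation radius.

r_cr ≈ 11.4 mm

For a sphere r_cr = 2k/h = 2×0.0435/7.66
r_cr = 11.4 mm; since the bare radius (7.2 mm) is below r_cr, adding a thin layer of insulation will *increase* heat loss.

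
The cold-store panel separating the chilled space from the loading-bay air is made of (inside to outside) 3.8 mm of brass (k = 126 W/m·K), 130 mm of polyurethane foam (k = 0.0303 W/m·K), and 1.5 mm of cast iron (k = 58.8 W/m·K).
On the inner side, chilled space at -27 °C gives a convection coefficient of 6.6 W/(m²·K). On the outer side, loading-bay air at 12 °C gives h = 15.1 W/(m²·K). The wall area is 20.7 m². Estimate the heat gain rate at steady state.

Q ≈ 179 W

Model the wall as resistances in series:
R_inner film = 1/(h_i·A) = 1/(6.6×20.7) = 0.00732 K/W
R_brass = L/(kA) = 0.0038/(126×20.7) = 1.457×10^-6 K/W
R_polyurethane foam = L/(kA) = 0.13/(0.0303×20.7) = 0.2073 K/W
R_cast iron = L/(kA) = 0.0015/(58.8×20.7) = 1.232×10^-6 K/W
R_outer film = 1/(h_o·A) = 1/(15.1×20.7) = 0.003199 K/W
R_total = 0.2178 K/W
Q = ΔT / R_total = 39 / 0.2178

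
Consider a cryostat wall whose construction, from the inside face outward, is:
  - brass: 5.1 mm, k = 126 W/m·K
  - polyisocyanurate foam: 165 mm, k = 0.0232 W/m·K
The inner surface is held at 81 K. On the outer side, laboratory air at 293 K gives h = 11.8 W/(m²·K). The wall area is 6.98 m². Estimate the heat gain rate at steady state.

Q ≈ 206 W

Model the wall as resistances in series:
R_brass = L/(kA) = 0.0051/(126×6.98) = 5.799×10^-6 K/W
R_polyisocyanurate foam = L/(kA) = 0.165/(0.0232×6.98) = 1.019 K/W
R_outer film = 1/(h_o·A) = 1/(11.8×6.98) = 0.01214 K/W
R_total = 1.031 K/W
Q = ΔT / R_total = 212 / 1.031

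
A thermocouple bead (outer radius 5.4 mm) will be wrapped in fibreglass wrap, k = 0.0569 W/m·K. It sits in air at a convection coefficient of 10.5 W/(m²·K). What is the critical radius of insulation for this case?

For a sphere r_cr = 2k/h = 2×0.0569/10.5
r_cr = 10.8 mm; since the bare radius (5.4 mm) is below r_cr, adding a thin layer of insulation will *increase* heat loss.

r_cr ≈ 10.8 mm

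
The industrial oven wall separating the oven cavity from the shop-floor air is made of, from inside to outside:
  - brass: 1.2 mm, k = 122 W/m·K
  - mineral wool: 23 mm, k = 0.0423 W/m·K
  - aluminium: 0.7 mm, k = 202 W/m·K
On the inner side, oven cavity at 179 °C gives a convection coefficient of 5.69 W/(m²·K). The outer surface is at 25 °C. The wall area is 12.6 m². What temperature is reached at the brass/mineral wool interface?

Thermal resistances in series:
R_inner film = 1/(h_i·A) = 1/(5.69×12.6) = 0.01395 K/W
R_brass = L/(kA) = 0.0012/(122×12.6) = 7.806×10^-7 K/W
R_mineral wool = L/(kA) = 0.023/(0.0423×12.6) = 0.04315 K/W
R_aluminium = L/(kA) = 0.0007/(202×12.6) = 2.75×10^-7 K/W
R_total = 0.0571 K/W;  Q = ΔT/R_total = 154/0.0571 = 2697 W
T_interface = T_inner − Q·ΣR(inner→interface) = 179 − 2700×0.01395

T ≈ 141 °C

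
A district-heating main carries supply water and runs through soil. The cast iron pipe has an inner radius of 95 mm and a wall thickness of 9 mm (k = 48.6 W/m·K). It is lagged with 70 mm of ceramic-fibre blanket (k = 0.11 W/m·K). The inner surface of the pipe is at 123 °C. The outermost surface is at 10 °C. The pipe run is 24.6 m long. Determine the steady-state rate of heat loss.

Q ≈ 3730 W

Per-layer cylindrical resistances, series-summed:
R_cast iron pipe wall = ln(104/95)/(2π×48.6×24.6) = 1.205×10^-5 K/W
R_ceramic-fibre blanket = ln(174/104)/(2π×0.11×24.6) = 0.03027 K/W
R_total = 0.03028 K/W
Q = ΔT/R_total = 113/0.03028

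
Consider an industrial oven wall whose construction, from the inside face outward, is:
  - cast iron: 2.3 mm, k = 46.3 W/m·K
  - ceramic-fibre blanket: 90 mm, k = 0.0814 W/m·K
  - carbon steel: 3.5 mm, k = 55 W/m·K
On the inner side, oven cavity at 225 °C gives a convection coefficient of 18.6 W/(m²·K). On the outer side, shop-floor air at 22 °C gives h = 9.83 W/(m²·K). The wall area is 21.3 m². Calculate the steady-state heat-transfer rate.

Thermal resistances in series:
R_inner film = 1/(h_i·A) = 1/(18.6×21.3) = 0.002524 K/W
R_cast iron = L/(kA) = 0.0023/(46.3×21.3) = 2.332×10^-6 K/W
R_ceramic-fibre blanket = L/(kA) = 0.09/(0.0814×21.3) = 0.05191 K/W
R_carbon steel = L/(kA) = 0.0035/(55×21.3) = 2.988×10^-6 K/W
R_outer film = 1/(h_o·A) = 1/(9.83×21.3) = 0.004776 K/W
R_total = 0.05921 K/W
Q = ΔT / R_total = 203 / 0.05921

Q ≈ 3430 W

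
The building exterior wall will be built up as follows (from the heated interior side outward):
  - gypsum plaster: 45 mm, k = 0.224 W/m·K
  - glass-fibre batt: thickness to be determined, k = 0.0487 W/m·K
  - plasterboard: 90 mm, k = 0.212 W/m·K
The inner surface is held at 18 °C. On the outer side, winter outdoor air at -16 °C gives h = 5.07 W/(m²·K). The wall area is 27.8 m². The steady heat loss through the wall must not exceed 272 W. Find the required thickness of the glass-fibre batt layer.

Model the wall as resistances in series:
R_gypsum plaster = L/(kA) = 0.045/(0.224×27.8) = 0.007226 K/W
R_plasterboard = L/(kA) = 0.09/(0.212×27.8) = 0.01527 K/W
R_outer film = 1/(h_o·A) = 1/(5.07×27.8) = 0.007095 K/W
Sum of the known resistances R_other = 0.02959 K/W
Required total resistance R_tot = ΔT/Q_allow = 34/272 = 0.125 K/W
R_glass-fibre batt = R_tot − R_other = 0.09541 K/W
L = R·k·A = 0.09541×0.0487×27.8

L ≈ 129 mm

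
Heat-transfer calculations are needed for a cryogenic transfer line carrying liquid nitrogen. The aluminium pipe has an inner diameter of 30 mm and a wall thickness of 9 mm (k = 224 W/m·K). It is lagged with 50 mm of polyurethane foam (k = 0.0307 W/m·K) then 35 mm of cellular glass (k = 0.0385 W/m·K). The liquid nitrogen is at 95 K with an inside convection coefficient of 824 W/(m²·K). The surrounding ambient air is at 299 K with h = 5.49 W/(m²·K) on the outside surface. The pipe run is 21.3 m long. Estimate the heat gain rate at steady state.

Radial resistances (cylindrical: R_cond = ln(r_o/r_i)/(2πkL), R_conv = 1/(h·2πrL)):
R_inner film = 1/(h_i·2πr₁L) = 1/(824×2π×0.015×21.3) = 6.045×10^-4 K/W
R_aluminium pipe wall = ln(24/15)/(2π×224×21.3) = 1.568×10^-5 K/W
R_polyurethane foam = ln(74/24)/(2π×0.0307×21.3) = 0.2741 K/W
R_cellular glass = ln(109/74)/(2π×0.0385×21.3) = 0.07516 K/W
R_outer film = 1/(h_o·2πr_oL) = 1/(5.49×2π×0.109×21.3) = 0.01249 K/W
R_total = 0.3623 K/W
Q = ΔT/R_total = 204/0.3623

Q ≈ 563 W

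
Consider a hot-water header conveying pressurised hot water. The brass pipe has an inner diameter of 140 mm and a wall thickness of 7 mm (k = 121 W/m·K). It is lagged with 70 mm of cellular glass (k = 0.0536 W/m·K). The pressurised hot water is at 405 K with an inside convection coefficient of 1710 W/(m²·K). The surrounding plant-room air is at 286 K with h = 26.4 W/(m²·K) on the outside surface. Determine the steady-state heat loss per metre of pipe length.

For a radial system each layer contributes R = ln(r_out/r_in)/(2πkL); films add R = 1/(hA).
R_inner film = 1/(h_i·2πr₁L) = 1/(1710×2π×0.07×1) = 0.00133 K/W
R_brass pipe wall = ln(77/70)/(2π×121×1) = 1.254×10^-4 K/W
R_cellular glass = ln(147/77)/(2π×0.0536×1) = 1.92 K/W
R_outer film = 1/(h_o·2πr_oL) = 1/(26.4×2π×0.147×1) = 0.04101 K/W
R_total = 1.963 K/W
Q = ΔT/R_total = 119/1.963

q′ ≈ 60.6 W/m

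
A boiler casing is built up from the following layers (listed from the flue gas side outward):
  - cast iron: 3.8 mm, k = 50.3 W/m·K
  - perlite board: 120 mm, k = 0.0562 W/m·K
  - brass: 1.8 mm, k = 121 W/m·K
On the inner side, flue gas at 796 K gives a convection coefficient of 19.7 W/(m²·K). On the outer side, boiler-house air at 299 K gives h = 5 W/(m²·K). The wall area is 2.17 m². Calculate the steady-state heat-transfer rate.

Treating each layer as a thermal resistance in series:
R_inner film = 1/(h_i·A) = 1/(19.7×2.17) = 0.02339 K/W
R_cast iron = L/(kA) = 0.0038/(50.3×2.17) = 3.481×10^-5 K/W
R_perlite board = L/(kA) = 0.12/(0.0562×2.17) = 0.984 K/W
R_brass = L/(kA) = 0.0018/(121×2.17) = 6.855×10^-6 K/W
R_outer film = 1/(h_o·A) = 1/(5×2.17) = 0.09217 K/W
R_total = 1.1 K/W
Q = ΔT / R_total = 497 / 1.1

Q ≈ 452 W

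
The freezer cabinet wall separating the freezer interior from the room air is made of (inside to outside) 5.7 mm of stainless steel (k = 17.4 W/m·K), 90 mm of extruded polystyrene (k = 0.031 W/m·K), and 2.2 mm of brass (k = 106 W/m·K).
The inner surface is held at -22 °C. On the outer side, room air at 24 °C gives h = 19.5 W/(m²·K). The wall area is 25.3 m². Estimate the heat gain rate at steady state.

Series thermal resistances:
R_stainless steel = L/(kA) = 0.0057/(17.4×25.3) = 1.295×10^-5 K/W
R_extruded polystyrene = L/(kA) = 0.09/(0.031×25.3) = 0.1148 K/W
R_brass = L/(kA) = 0.0022/(106×25.3) = 8.203×10^-7 K/W
R_outer film = 1/(h_o·A) = 1/(19.5×25.3) = 0.002027 K/W
R_total = 0.1168 K/W
Q = ΔT / R_total = 46 / 0.1168

Q ≈ 394 W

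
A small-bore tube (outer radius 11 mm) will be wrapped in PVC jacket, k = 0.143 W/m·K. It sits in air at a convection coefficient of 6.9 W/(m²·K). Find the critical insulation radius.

r_cr ≈ 20.7 mm

For a cylinder r_cr = k/h = 0.143/6.9
r_cr = 20.7 mm; since the bare radius (11 mm) is below r_cr, adding a thin layer of insulation will *increase* heat loss.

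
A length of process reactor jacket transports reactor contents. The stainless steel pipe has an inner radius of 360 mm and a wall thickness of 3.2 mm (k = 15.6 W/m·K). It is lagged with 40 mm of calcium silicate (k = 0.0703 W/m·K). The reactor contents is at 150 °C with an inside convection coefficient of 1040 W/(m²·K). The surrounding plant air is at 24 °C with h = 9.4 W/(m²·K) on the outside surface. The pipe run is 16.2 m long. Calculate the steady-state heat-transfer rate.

Per-layer cylindrical resistances, series-summed:
R_inner film = 1/(h_i·2πr₁L) = 1/(1040×2π×0.36×16.2) = 2.624×10^-5 K/W
R_stainless steel pipe wall = ln(363.2/360)/(2π×15.6×16.2) = 5.573×10^-6 K/W
R_calcium silicate = ln(403.2/363.2)/(2π×0.0703×16.2) = 0.0146 K/W
R_outer film = 1/(h_o·2πr_oL) = 1/(9.4×2π×0.4032×16.2) = 0.002592 K/W
R_total = 0.01722 K/W
Q = ΔT/R_total = 126/0.01722

Q ≈ 7320 W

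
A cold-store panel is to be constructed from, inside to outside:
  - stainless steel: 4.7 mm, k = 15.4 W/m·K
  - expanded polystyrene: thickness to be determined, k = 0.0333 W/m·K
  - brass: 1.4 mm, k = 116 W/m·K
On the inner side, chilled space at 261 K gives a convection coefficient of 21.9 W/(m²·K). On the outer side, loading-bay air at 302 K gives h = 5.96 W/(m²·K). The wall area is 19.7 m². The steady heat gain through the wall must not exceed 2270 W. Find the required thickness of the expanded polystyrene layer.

Model the wall as resistances in series:
R_inner film = 1/(h_i·A) = 1/(21.9×19.7) = 0.002318 K/W
R_stainless steel = L/(kA) = 0.0047/(15.4×19.7) = 1.549×10^-5 K/W
R_brass = L/(kA) = 0.0014/(116×19.7) = 6.126×10^-7 K/W
R_outer film = 1/(h_o·A) = 1/(5.96×19.7) = 0.008517 K/W
Sum of the known resistances R_other = 0.01085 K/W
Required total resistance R_tot = ΔT/Q_allow = 41/2270 = 0.01806 K/W
R_expanded polystyrene = R_tot − R_other = 0.007211 K/W
L = R·k·A = 0.007211×0.0333×19.7

L ≈ 4.73 mm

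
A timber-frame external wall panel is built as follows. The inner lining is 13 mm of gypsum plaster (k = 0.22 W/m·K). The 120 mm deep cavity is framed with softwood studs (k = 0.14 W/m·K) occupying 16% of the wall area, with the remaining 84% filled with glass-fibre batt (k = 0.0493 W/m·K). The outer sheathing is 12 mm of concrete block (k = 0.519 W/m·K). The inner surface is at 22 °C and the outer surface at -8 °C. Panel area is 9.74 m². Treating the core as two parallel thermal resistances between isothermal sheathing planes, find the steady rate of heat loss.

Q ≈ 149 W

Sheathing layers in series; stud and cavity paths in parallel between them.
R_inner = 0.013/(0.22×9.74) = 0.006067 K/W
R_stud  = 0.12/(0.14×0.16×9.74) = 0.55 K/W
R_cav   = 0.12/(0.0493×0.84×9.74) = 0.2975 K/W
1/R_core = 1/R_stud + 1/R_cav → R_core = 0.1931 K/W
R_outer = 0.012/(0.519×9.74) = 0.002374 K/W
R_total = 0.2015 K/W
Q = ΔT/R_total = 30/0.2015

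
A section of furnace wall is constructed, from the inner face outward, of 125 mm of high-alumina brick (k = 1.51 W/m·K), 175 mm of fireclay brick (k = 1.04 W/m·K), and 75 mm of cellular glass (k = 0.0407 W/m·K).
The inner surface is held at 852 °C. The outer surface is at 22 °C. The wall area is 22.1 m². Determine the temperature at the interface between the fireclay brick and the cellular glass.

Thermal resistances in series:
R_high-alumina brick = L/(kA) = 0.125/(1.51×22.1) = 0.003746 K/W
R_fireclay brick = L/(kA) = 0.175/(1.04×22.1) = 0.007614 K/W
R_cellular glass = L/(kA) = 0.075/(0.0407×22.1) = 0.08338 K/W
R_total = 0.09474 K/W;  Q = ΔT/R_total = 830/0.09474 = 8761 W
T_interface = T_inner − Q·ΣR(inner→interface) = 852 − 8760×0.01136

T ≈ 752 °C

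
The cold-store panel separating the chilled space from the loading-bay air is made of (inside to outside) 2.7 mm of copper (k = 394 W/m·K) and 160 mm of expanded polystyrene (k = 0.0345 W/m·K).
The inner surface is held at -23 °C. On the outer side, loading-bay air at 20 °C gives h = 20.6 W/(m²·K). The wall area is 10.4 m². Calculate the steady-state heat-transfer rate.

Model the wall as resistances in series:
R_copper = L/(kA) = 0.0027/(394×10.4) = 6.589×10^-7 K/W
R_expanded polystyrene = L/(kA) = 0.16/(0.0345×10.4) = 0.4459 K/W
R_outer film = 1/(h_o·A) = 1/(20.6×10.4) = 0.004668 K/W
R_total = 0.4506 K/W
Q = ΔT / R_total = 43 / 0.4506

Q ≈ 95.4 W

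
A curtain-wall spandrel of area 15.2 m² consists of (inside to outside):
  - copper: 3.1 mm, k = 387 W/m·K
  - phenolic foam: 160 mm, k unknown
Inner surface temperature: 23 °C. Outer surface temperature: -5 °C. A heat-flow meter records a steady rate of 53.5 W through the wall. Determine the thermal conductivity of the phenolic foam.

k ≈ 0.0201 W/(m·K)

Using the resistance-network approach (series):
R_copper = L/(kA) = 0.0031/(387×15.2) = 5.27×10^-7 K/W
Sum of known resistances R_other = 5.27×10^-7 K/W
Total R = ΔT/Q = 28/53.5 = 0.5234 K/W
R_phenolic foam = R_total − R_other = 0.5234 K/W
k = L/(R·A) = 0.16/(0.5234×15.2)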